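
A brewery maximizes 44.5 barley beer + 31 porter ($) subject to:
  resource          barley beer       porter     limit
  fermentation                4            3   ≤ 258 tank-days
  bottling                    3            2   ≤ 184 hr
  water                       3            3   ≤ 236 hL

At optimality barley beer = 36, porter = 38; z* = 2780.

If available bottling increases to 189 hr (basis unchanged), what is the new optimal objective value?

2827.5

Check each constraint at x*: fermentation 258/258 (tight); bottling 184/184 (tight); water 222/236 (slack 14).
Since water is not tight, its dual is 0.
Dual feasibility on the basic columns requires 4·y_fermentation + 3·y_bottling = 44.5, 3·y_fermentation + 2·y_bottling = 31.
This yields shadow prices y_fermentation = 4, y_bottling = 9.5.
Δz = y_bottling·Δb = 9.5 × (5) = 47.5, so new z* = 2780 + 47.5 = 2827.5.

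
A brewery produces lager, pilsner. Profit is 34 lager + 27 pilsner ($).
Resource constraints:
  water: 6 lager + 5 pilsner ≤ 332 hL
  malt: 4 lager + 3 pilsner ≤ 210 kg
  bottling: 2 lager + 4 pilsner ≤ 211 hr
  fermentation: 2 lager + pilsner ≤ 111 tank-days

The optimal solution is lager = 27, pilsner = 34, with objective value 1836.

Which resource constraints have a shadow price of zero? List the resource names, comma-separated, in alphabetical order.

water: 332/332 (binding)
malt: 210/210 (binding)
bottling: 190/211 (slack 21)
fermentation: 88/111 (slack 23)
By complementary slackness, a constraint with positive slack has shadow price 0 → bottling, fermentation.

bottling, fermentation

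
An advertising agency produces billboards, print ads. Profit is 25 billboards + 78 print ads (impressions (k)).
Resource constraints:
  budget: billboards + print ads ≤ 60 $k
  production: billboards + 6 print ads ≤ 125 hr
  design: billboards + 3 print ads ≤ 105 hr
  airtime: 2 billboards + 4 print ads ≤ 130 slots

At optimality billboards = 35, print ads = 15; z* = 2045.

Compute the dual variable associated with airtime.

9

Binding: production and airtime. Non-binding: budget (10 unused), design (25 unused).
Slack constraints have shadow price 0 (complementary slackness).
The binding rows give the dual system: 1·y_production + 2·y_airtime = 25 and 6·y_production + 4·y_airtime = 78.
This yields shadow prices y_production = 7, y_airtime = 9.
Shadow price of airtime = 9.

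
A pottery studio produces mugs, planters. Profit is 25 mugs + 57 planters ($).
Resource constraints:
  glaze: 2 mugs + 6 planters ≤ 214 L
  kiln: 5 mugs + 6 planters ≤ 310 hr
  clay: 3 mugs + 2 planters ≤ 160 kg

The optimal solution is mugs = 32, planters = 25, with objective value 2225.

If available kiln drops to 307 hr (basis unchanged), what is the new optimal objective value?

At the optimum: glaze uses 214 of 214 (binding); kiln uses 310 of 310 (binding); clay uses 146 of 160 (slack = 14).
By complementary slackness, y = 0 for the non-binding constraint.
Dual feasibility on the basic columns requires 2·y_glaze + 5·y_kiln = 25, 6·y_glaze + 6·y_kiln = 57.
Solving: y_glaze = 7.5, y_kiln = 2.
Δz = y_kiln·Δb = 2 × (-3) = -6, so new z* = 2225 − 6 = 2219.

2219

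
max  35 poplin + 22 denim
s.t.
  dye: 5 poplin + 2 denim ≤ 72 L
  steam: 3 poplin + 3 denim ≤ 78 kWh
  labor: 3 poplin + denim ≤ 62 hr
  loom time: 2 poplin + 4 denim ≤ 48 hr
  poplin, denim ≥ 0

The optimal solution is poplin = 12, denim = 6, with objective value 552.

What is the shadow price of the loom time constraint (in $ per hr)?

Binding: dye and loom time. Non-binding: steam (24 unused), labor (20 unused).
Slack constraints have shadow price 0 (complementary slackness).
The binding rows give the dual system: 5·y_dye + 2·y_loom time = 35 and 2·y_dye + 4·y_loom time = 22.
This yields shadow prices y_dye = 6, y_loom time = 2.5.
Shadow price of loom time = 2.5.

2.5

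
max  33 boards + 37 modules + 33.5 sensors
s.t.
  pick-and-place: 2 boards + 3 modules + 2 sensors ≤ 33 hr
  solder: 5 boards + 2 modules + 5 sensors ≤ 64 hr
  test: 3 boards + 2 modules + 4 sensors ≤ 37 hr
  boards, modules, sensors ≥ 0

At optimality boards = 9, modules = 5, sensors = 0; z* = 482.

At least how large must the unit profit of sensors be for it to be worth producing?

Check each constraint at x*: pick-and-place 33/33 (tight); solder 55/64 (slack 9); test 37/37 (tight).
By complementary slackness, y = 0 for the non-binding constraint.
The binding rows give the dual system: 2·y_pick-and-place + 3·y_test = 33 and 3·y_pick-and-place + 2·y_test = 37.
Solving: y_pick-and-place = 9, y_test = 5.
sensors enters the basis when its profit ≥ yᵀa₃ = 9·2 + 5·4 = 38.

38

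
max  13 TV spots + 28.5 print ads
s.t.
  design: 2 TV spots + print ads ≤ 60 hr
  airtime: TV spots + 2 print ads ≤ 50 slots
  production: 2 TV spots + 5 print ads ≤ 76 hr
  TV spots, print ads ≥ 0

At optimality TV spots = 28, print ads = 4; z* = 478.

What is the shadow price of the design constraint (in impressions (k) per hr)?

At the optimum: design uses 60 of 60 (binding); airtime uses 36 of 50 (slack = 14); production uses 76 of 76 (binding).
Slack constraints have shadow price 0 (complementary slackness).
From A_Bᵀ y = c: 2·y_design + 2·y_production = 13; 1·y_design + 5·y_production = 28.5.
→ y_design = 1 and y_production = 5.5.
Shadow price of design = 1.

1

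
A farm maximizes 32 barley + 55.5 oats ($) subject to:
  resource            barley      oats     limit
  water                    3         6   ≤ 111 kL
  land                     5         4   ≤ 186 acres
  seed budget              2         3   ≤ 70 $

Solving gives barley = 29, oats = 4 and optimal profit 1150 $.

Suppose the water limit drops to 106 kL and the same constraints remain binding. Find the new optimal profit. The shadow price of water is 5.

1125

Δb = -5, so new z* = 1150 + (5)·(-5) = 1150 − 25 = 1125.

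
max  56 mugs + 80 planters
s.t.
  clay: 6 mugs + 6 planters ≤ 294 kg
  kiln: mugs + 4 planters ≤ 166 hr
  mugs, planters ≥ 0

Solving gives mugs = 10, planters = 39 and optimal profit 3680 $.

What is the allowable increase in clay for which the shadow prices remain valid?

702

Binding constraints: clay, kiln. The basis is B = [[6,6],[1,4]] with det 18.
Per unit increase in clay, x* moves by d = (0.2222, -0.0556).
The basis stays optimal until planters reaches 0; allowable increase = 702 kg.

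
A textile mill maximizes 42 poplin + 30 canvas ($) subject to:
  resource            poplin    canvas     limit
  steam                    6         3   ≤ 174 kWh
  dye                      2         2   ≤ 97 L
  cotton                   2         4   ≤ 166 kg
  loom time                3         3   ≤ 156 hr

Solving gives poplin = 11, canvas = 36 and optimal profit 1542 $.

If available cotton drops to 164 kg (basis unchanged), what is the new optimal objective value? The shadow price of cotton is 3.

1536

Δb = -2, so new z* = 1542 + (3)·(-2) = 1542 − 6 = 1536.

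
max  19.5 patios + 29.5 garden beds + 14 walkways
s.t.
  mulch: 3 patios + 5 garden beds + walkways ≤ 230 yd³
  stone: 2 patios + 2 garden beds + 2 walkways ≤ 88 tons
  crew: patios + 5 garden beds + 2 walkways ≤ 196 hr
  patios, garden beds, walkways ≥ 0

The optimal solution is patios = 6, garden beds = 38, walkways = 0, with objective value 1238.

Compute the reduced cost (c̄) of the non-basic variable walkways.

At the optimum: mulch uses 208 of 230 (slack = 22); stone uses 88 of 88 (binding); crew uses 196 of 196 (binding).
By complementary slackness, y = 0 for the non-binding constraint.
Dual feasibility on the basic columns requires 2·y_stone + 1·y_crew = 19.5, 2·y_stone + 5·y_crew = 29.5.
→ y_stone = 8.5 and y_crew = 2.5.
Reduced cost of walkways: c₃ − yᵀa₃ = 14 − (8.5·2 + 2.5·2) = 14 − 22 = -8.

-8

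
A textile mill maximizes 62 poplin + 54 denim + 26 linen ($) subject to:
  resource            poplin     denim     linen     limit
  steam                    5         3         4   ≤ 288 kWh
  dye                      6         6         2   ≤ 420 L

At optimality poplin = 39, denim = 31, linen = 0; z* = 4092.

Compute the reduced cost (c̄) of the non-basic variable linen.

Both steam and dye are binding at x*.
From A_Bᵀ y = c: 5·y_steam + 6·y_dye = 62; 3·y_steam + 6·y_dye = 54.
→ y_steam = 4 and y_dye = 7.
Reduced cost of linen: c₃ − yᵀa₃ = 26 − (4·4 + 7·2) = 26 − 30 = -4.

-4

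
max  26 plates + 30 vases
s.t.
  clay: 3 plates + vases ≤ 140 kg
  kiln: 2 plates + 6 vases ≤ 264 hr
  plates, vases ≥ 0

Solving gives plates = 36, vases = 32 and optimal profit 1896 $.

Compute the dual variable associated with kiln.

4

At the optimum: clay uses 140 of 140 (binding); kiln uses 264 of 264 (binding).
Dual feasibility on the basic columns requires 3·y_clay + 2·y_kiln = 26, 1·y_clay + 6·y_kiln = 30.
This yields shadow prices y_clay = 6, y_kiln = 4.
Shadow price of kiln = 4.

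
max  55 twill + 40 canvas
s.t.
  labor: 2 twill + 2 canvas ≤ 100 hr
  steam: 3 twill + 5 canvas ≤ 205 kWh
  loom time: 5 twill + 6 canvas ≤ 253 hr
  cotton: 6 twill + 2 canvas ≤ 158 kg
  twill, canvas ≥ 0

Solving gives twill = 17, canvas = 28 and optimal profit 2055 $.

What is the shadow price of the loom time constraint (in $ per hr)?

Binding: loom time and cotton. Non-binding: labor (10 unused), steam (14 unused).
Slack constraints have shadow price 0 (complementary slackness).
The binding rows give the dual system: 5·y_loom time + 6·y_cotton = 55 and 6·y_loom time + 2·y_cotton = 40.
This yields shadow prices y_loom time = 5, y_cotton = 5.
Shadow price of loom time = 5.

5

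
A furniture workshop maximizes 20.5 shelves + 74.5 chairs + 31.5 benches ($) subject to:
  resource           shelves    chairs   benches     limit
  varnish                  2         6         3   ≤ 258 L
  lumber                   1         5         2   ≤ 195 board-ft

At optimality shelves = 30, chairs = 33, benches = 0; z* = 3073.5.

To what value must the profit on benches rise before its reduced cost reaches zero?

Check each constraint at x*: varnish 258/258 (tight); lumber 195/195 (tight).
The binding rows give the dual system: 2·y_varnish + 1·y_lumber = 20.5 and 6·y_varnish + 5·y_lumber = 74.5.
Solving: y_varnish = 7, y_lumber = 6.5.
benches enters the basis when its profit ≥ yᵀa₃ = 7·3 + 6.5·2 = 34.

34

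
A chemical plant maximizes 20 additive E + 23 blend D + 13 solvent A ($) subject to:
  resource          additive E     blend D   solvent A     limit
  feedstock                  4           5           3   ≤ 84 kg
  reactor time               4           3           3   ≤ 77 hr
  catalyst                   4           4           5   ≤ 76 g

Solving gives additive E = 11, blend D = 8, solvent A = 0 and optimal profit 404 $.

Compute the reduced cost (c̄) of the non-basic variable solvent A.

Binding: feedstock and catalyst. Non-binding: reactor time (9 unused).
Slack constraints have shadow price 0 (complementary slackness).
Dual feasibility on the basic columns requires 4·y_feedstock + 4·y_catalyst = 20, 5·y_feedstock + 4·y_catalyst = 23.
Solving: y_feedstock = 3, y_catalyst = 2.
Reduced cost of solvent A: c₃ − yᵀa₃ = 13 − (3·3 + 2·5) = 13 − 19 = -6.

-6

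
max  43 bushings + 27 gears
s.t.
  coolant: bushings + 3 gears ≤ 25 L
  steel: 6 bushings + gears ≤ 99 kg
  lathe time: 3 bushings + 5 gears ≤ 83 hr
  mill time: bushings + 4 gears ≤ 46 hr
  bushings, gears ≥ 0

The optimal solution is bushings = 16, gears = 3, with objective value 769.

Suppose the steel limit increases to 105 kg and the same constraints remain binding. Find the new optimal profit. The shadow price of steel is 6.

Δb = 6, so new z* = 769 + (6)·(6) = 769 + 36 = 805.

805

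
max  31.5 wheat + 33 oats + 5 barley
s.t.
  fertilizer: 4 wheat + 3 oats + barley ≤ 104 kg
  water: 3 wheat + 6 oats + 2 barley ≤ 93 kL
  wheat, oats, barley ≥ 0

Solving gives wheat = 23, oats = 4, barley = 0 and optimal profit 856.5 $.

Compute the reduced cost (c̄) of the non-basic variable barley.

-6

Both fertilizer and water are binding at x*.
Dual feasibility on the basic columns requires 4·y_fertilizer + 3·y_water = 31.5, 3·y_fertilizer + 6·y_water = 33.
Solving: y_fertilizer = 6, y_water = 2.5.
Reduced cost of barley: c₃ − yᵀa₃ = 5 − (6·1 + 2.5·2) = 5 − 11 = -6.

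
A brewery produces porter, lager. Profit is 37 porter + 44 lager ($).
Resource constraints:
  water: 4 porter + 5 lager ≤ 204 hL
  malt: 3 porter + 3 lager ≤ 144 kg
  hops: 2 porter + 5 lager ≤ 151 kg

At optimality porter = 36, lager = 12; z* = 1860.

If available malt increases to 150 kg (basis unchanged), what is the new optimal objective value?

At the optimum: water uses 204 of 204 (binding); malt uses 144 of 144 (binding); hops uses 132 of 151 (slack = 19).
Since hops is not tight, its dual is 0.
The binding rows give the dual system: 4·y_water + 3·y_malt = 37 and 5·y_water + 3·y_malt = 44.
This yields shadow prices y_water = 7, y_malt = 3.
Δz = y_malt·Δb = 3 × (6) = 18, so new z* = 1860 + 18 = 1878.

1878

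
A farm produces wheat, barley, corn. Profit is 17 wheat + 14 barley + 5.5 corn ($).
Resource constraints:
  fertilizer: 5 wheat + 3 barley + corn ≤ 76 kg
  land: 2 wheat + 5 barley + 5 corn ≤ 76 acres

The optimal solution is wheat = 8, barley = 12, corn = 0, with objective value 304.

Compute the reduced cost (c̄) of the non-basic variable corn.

Both fertilizer and land are binding at x*.
Dual feasibility on the basic columns requires 5·y_fertilizer + 2·y_land = 17, 3·y_fertilizer + 5·y_land = 14.
This yields shadow prices y_fertilizer = 3, y_land = 1.
Reduced cost of corn: c₃ − yᵀa₃ = 5.5 − (3·1 + 1·5) = 5.5 − 8 = -2.5.

-2.5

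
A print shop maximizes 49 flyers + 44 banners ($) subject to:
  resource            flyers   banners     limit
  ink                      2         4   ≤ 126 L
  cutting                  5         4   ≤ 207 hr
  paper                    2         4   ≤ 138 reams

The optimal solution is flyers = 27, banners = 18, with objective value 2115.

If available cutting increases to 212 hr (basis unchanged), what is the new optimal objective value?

2160

At the optimum: ink uses 126 of 126 (binding); cutting uses 207 of 207 (binding); paper uses 126 of 138 (slack = 12).
Since paper is not tight, its dual is 0.
From A_Bᵀ y = c: 2·y_ink + 5·y_cutting = 49; 4·y_ink + 4·y_cutting = 44.
This yields shadow prices y_ink = 2, y_cutting = 9.
Δz = y_cutting·Δb = 9 × (5) = 45, so new z* = 2115 + 45 = 2160.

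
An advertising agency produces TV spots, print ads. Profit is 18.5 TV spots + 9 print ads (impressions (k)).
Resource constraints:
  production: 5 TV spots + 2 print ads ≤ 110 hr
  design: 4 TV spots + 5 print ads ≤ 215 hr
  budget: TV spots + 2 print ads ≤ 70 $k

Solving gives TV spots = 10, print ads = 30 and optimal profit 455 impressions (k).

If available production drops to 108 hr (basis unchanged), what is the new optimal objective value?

448

Check each constraint at x*: production 110/110 (tight); design 190/215 (slack 25); budget 70/70 (tight).
Slack constraints have shadow price 0 (complementary slackness).
Dual feasibility on the basic columns requires 5·y_production + 1·y_budget = 18.5, 2·y_production + 2·y_budget = 9.
This yields shadow prices y_production = 3.5, y_budget = 1.
Δz = y_production·Δb = 3.5 × (-2) = -7, so new z* = 455 − 7 = 448.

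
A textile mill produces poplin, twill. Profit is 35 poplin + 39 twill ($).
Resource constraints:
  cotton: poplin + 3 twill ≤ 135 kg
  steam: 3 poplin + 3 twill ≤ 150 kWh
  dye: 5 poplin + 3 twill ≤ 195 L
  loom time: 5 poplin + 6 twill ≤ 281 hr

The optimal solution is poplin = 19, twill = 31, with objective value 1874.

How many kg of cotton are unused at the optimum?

cotton used = 1·19 + 3·31 = 112; slack = 135 − 112 = 23.

23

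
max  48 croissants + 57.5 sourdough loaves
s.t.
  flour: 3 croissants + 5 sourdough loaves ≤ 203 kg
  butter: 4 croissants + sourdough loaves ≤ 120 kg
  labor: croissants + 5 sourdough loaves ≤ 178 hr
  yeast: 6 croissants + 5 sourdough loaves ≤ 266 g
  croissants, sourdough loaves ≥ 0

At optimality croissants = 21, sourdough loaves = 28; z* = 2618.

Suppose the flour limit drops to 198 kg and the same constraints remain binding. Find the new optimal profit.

At the optimum: flour uses 203 of 203 (binding); butter uses 112 of 120 (slack = 8); labor uses 161 of 178 (slack = 17); yeast uses 266 of 266 (binding).
Since butter, labor are not tight, their duals are 0.
The binding rows give the dual system: 3·y_flour + 6·y_yeast = 48 and 5·y_flour + 5·y_yeast = 57.5.
→ y_flour = 7 and y_yeast = 4.5.
Δz = y_flour·Δb = 7 × (-5) = -35, so new z* = 2618 − 35 = 2583.

2583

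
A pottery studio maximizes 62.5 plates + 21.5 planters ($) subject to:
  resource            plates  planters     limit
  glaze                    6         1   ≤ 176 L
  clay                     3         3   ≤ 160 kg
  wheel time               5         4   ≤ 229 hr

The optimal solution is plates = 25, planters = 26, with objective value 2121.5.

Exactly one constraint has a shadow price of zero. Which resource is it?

glaze: 176/176 (binding)
clay: 153/160 (slack 7)
wheel time: 229/229 (binding)
By complementary slackness, a constraint with positive slack has shadow price 0 → clay.

clay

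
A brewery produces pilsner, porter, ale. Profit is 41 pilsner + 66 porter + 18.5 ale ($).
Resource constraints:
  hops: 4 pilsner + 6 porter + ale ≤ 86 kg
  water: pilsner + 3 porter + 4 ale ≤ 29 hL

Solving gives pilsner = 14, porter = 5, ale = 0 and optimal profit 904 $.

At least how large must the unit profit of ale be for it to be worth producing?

At the optimum: hops uses 86 of 86 (binding); water uses 29 of 29 (binding).
The binding rows give the dual system: 4·y_hops + 1·y_water = 41 and 6·y_hops + 3·y_water = 66.
Solving: y_hops = 9.5, y_water = 3.
ale enters the basis when its profit ≥ yᵀa₃ = 9.5·1 + 3·4 = 21.5.

21.5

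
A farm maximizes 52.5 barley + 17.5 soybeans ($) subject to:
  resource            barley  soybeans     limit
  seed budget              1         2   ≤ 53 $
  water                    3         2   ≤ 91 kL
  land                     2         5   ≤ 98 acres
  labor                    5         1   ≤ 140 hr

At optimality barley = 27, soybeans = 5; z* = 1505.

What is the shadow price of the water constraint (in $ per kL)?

Binding: water and labor. Non-binding: seed budget (16 unused), land (19 unused).
Since seed budget, land are not tight, their duals are 0.
Dual feasibility on the basic columns requires 3·y_water + 5·y_labor = 52.5, 2·y_water + 1·y_labor = 17.5.
→ y_water = 5 and y_labor = 7.5.
Shadow price of water = 5.

5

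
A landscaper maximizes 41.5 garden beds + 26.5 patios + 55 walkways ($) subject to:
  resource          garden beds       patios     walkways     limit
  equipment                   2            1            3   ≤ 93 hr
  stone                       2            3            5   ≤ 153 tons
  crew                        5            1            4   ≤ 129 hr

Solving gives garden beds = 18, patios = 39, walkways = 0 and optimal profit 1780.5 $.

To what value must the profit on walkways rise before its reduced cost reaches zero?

57

Check each constraint at x*: equipment 75/93 (slack 18); stone 153/153 (tight); crew 129/129 (tight).
Slack constraints have shadow price 0 (complementary slackness).
The binding rows give the dual system: 2·y_stone + 5·y_crew = 41.5 and 3·y_stone + 1·y_crew = 26.5.
This yields shadow prices y_stone = 7, y_crew = 5.5.
walkways enters the basis when its profit ≥ yᵀa₃ = 7·5 + 5.5·4 = 57.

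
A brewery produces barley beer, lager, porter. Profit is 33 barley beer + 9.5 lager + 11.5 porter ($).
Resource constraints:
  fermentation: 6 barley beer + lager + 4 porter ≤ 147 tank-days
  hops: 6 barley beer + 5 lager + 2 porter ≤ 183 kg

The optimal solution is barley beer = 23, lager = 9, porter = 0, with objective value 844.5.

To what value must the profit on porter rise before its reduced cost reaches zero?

20

Check each constraint at x*: fermentation 147/147 (tight); hops 183/183 (tight).
Dual feasibility on the basic columns requires 6·y_fermentation + 6·y_hops = 33, 1·y_fermentation + 5·y_hops = 9.5.
Solving: y_fermentation = 4.5, y_hops = 1.
porter enters the basis when its profit ≥ yᵀa₃ = 4.5·4 + 1·2 = 20.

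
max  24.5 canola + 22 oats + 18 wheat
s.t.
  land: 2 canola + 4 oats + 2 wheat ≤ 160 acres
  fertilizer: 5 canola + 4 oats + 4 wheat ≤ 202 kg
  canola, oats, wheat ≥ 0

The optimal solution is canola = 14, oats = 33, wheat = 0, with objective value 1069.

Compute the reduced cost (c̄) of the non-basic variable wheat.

-2

Check each constraint at x*: land 160/160 (tight); fertilizer 202/202 (tight).
From A_Bᵀ y = c: 2·y_land + 5·y_fertilizer = 24.5; 4·y_land + 4·y_fertilizer = 22.
→ y_land = 1 and y_fertilizer = 4.5.
Reduced cost of wheat: c₃ − yᵀa₃ = 18 − (1·2 + 4.5·4) = 18 − 20 = -2.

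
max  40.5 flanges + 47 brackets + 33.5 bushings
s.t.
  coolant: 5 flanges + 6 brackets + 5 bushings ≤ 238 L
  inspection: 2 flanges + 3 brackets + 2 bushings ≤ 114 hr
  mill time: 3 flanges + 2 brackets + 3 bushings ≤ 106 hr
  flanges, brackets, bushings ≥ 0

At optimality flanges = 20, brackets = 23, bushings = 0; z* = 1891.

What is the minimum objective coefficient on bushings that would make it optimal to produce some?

At the optimum: coolant uses 238 of 238 (binding); inspection uses 109 of 114 (slack = 5); mill time uses 106 of 106 (binding).
Since inspection is not tight, its dual is 0.
From A_Bᵀ y = c: 5·y_coolant + 3·y_mill time = 40.5; 6·y_coolant + 2·y_mill time = 47.
This yields shadow prices y_coolant = 7.5, y_mill time = 1.
bushings enters the basis when its profit ≥ yᵀa₃ = 7.5·5 + 1·3 = 40.5.

40.5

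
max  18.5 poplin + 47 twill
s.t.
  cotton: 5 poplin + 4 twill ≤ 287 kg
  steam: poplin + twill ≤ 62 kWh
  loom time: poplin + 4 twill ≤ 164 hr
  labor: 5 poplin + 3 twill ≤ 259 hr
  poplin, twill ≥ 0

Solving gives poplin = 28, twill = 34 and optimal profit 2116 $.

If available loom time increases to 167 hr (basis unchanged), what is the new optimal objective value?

At the optimum: cotton uses 276 of 287 (slack = 11); steam uses 62 of 62 (binding); loom time uses 164 of 164 (binding); labor uses 242 of 259 (slack = 17).
Slack constraints have shadow price 0 (complementary slackness).
Dual feasibility on the basic columns requires 1·y_steam + 1·y_loom time = 18.5, 1·y_steam + 4·y_loom time = 47.
Solving: y_steam = 9, y_loom time = 9.5.
Δz = y_loom time·Δb = 9.5 × (3) = 28.5, so new z* = 2116 + 28.5 = 2144.5.

2144.5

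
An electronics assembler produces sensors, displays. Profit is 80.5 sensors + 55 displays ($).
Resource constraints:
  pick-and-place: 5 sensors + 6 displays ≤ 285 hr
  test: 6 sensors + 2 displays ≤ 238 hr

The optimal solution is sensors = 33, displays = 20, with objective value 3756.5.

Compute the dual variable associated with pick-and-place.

Both pick-and-place and test are binding at x*.
From A_Bᵀ y = c: 5·y_pick-and-place + 6·y_test = 80.5; 6·y_pick-and-place + 2·y_test = 55.
This yields shadow prices y_pick-and-place = 6.5, y_test = 8.
Shadow price of pick-and-place = 6.5.

6.5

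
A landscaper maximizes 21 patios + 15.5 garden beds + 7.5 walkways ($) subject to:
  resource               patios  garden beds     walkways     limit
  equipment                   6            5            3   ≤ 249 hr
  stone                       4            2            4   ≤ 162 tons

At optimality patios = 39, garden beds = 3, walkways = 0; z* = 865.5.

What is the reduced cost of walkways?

-6

Both equipment and stone are binding at x*.
Dual feasibility on the basic columns requires 6·y_equipment + 4·y_stone = 21, 5·y_equipment + 2·y_stone = 15.5.
→ y_equipment = 2.5 and y_stone = 1.5.
Reduced cost of walkways: c₃ − yᵀa₃ = 7.5 − (2.5·3 + 1.5·4) = 7.5 − 13.5 = -6.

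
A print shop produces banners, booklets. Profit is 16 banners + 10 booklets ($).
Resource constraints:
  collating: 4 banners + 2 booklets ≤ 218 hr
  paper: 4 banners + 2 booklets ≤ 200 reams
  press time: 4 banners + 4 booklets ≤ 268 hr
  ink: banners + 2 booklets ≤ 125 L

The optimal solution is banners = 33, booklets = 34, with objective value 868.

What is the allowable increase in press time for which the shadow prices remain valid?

32

Binding constraints: paper, press time. The basis is B = [[4,2],[4,4]] with det 8.
Per unit increase in press time, x* moves by d = (-0.25, 0.5).
The basis stays optimal until ink becomes binding; allowable increase = 32 hr.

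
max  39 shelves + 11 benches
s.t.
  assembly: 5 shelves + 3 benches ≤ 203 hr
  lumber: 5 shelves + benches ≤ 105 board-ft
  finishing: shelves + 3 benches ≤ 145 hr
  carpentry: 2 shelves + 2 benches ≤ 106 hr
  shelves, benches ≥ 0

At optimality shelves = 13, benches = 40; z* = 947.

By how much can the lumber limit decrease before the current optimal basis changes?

24

Binding constraints: lumber, carpentry. The basis is B = [[5,1],[2,2]] with det 8.
Per unit decrease in lumber, x* moves by d = (-0.25, 0.25).
The basis stays optimal until finishing becomes binding; allowable decrease = 24 board-ft.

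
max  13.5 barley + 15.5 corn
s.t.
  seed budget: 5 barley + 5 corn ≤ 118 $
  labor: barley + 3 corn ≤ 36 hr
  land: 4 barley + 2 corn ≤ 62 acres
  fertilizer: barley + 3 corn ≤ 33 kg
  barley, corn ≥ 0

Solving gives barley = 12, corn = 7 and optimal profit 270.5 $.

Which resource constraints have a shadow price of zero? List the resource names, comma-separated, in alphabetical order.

labor, seed budget

seed budget: 95/118 (slack 23)
labor: 33/36 (slack 3)
land: 62/62 (binding)
fertilizer: 33/33 (binding)
By complementary slackness, a constraint with positive slack has shadow price 0 → labor, seed budget.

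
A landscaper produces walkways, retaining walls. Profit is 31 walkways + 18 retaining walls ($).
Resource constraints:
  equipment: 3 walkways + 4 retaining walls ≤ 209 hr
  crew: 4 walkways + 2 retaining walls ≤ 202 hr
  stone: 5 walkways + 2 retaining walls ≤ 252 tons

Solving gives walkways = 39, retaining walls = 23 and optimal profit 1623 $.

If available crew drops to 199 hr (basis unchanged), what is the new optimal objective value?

1602

At the optimum: equipment uses 209 of 209 (binding); crew uses 202 of 202 (binding); stone uses 241 of 252 (slack = 11).
Since stone is not tight, its dual is 0.
Dual feasibility on the basic columns requires 3·y_equipment + 4·y_crew = 31, 4·y_equipment + 2·y_crew = 18.
Solving: y_equipment = 1, y_crew = 7.
Δz = y_crew·Δb = 7 × (-3) = -21, so new z* = 1623 − 21 = 1602.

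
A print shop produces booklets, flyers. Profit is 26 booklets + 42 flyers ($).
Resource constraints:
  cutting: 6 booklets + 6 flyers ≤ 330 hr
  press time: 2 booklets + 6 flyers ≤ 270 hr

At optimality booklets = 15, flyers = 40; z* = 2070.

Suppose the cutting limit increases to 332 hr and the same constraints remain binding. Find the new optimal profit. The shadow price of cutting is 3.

Δb = 2, so new z* = 2070 + (3)·(2) = 2070 + 6 = 2076.

2076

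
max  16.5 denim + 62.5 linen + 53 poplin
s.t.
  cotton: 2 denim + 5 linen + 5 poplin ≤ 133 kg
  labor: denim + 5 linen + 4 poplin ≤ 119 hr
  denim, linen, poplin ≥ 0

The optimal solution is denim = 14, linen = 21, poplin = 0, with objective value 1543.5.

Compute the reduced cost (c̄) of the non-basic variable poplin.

-1

Check each constraint at x*: cotton 133/133 (tight); labor 119/119 (tight).
The binding rows give the dual system: 2·y_cotton + 1·y_labor = 16.5 and 5·y_cotton + 5·y_labor = 62.5.
→ y_cotton = 4 and y_labor = 8.5.
Reduced cost of poplin: c₃ − yᵀa₃ = 53 − (4·5 + 8.5·4) = 53 − 54 = -1.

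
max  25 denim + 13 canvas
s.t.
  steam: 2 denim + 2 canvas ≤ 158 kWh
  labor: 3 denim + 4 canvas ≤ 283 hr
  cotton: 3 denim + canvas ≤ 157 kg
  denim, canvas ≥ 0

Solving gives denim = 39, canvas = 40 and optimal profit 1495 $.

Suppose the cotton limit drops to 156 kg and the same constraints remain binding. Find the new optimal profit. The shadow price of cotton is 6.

Δb = -1, so new z* = 1495 + (6)·(-1) = 1495 − 6 = 1489.

1489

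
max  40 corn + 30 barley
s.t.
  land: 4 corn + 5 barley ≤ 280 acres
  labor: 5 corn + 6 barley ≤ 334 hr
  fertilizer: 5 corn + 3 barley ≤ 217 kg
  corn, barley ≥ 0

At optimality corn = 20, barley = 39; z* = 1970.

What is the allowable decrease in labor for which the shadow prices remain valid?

Binding constraints: labor, fertilizer. The basis is B = [[5,6],[5,3]] with det -15.
Per unit decrease in labor, x* moves by d = (0.2, -0.3333).
The basis stays optimal until barley reaches 0; allowable decrease = 117 hr.

117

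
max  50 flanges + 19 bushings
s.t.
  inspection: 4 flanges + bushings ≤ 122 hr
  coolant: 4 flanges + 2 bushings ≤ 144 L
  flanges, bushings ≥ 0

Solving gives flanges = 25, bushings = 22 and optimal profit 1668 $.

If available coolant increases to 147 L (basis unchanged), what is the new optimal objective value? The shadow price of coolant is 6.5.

Δb = 3, so new z* = 1668 + (6.5)·(3) = 1668 + 19.5 = 1687.5.

1687.5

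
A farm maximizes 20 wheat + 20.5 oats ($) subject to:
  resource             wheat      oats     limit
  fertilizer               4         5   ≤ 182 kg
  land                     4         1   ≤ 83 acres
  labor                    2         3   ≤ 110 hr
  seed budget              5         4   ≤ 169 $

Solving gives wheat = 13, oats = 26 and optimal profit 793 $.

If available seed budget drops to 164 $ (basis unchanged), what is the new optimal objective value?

783

At the optimum: fertilizer uses 182 of 182 (binding); land uses 78 of 83 (slack = 5); labor uses 104 of 110 (slack = 6); seed budget uses 169 of 169 (binding).
By complementary slackness, y = 0 for the non-binding constraints.
Dual feasibility on the basic columns requires 4·y_fertilizer + 5·y_seed budget = 20, 5·y_fertilizer + 4·y_seed budget = 20.5.
This yields shadow prices y_fertilizer = 2.5, y_seed budget = 2.
Δz = y_seed budget·Δb = 2 × (-5) = -10, so new z* = 793 − 10 = 783.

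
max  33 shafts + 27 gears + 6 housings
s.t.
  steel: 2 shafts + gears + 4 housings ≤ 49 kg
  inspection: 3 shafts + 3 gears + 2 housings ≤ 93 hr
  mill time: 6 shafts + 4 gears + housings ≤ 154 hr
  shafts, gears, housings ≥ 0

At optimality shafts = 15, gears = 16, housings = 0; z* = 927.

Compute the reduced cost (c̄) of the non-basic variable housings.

Check each constraint at x*: steel 46/49 (slack 3); inspection 93/93 (tight); mill time 154/154 (tight).
By complementary slackness, y = 0 for the non-binding constraint.
The binding rows give the dual system: 3·y_inspection + 6·y_mill time = 33 and 3·y_inspection + 4·y_mill time = 27.
This yields shadow prices y_inspection = 5, y_mill time = 3.
Reduced cost of housings: c₃ − yᵀa₃ = 6 − (5·2 + 3·1) = 6 − 13 = -7.

-7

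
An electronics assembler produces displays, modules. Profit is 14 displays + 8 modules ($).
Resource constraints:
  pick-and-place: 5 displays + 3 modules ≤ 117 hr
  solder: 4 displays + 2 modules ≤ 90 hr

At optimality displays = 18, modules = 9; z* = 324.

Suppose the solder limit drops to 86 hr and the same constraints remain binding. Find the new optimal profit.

320

At the optimum: pick-and-place uses 117 of 117 (binding); solder uses 90 of 90 (binding).
Dual feasibility on the basic columns requires 5·y_pick-and-place + 4·y_solder = 14, 3·y_pick-and-place + 2·y_solder = 8.
This yields shadow prices y_pick-and-place = 2, y_solder = 1.
Δz = y_solder·Δb = 1 × (-4) = -4, so new z* = 324 − 4 = 320.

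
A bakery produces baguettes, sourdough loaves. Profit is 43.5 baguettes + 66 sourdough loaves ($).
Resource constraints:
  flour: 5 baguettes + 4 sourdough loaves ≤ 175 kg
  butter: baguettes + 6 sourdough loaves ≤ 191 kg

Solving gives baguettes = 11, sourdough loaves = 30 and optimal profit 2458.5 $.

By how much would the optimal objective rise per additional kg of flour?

7.5

Check each constraint at x*: flour 175/175 (tight); butter 191/191 (tight).
From A_Bᵀ y = c: 5·y_flour + 1·y_butter = 43.5; 4·y_flour + 6·y_butter = 66.
Solving: y_flour = 7.5, y_butter = 6.
Shadow price of flour = 7.5.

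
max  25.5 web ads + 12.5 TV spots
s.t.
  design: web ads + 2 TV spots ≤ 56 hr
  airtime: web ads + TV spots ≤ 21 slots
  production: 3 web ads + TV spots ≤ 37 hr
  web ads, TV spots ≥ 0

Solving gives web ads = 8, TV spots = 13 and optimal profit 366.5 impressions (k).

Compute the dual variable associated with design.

0

Binding: airtime and production. Non-binding: design (22 unused).
Slack constraints have shadow price 0 (complementary slackness).
Dual feasibility on the basic columns requires 1·y_airtime + 3·y_production = 25.5, 1·y_airtime + 1·y_production = 12.5.
→ y_airtime = 6 and y_production = 6.5.
Shadow price of design = 0.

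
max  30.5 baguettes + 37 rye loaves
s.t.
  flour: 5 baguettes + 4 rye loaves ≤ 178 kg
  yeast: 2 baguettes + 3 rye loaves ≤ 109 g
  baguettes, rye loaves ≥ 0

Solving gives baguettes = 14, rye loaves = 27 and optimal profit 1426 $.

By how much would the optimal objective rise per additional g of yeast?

At the optimum: flour uses 178 of 178 (binding); yeast uses 109 of 109 (binding).
The binding rows give the dual system: 5·y_flour + 2·y_yeast = 30.5 and 4·y_flour + 3·y_yeast = 37.
→ y_flour = 2.5 and y_yeast = 9.
Shadow price of yeast = 9.

9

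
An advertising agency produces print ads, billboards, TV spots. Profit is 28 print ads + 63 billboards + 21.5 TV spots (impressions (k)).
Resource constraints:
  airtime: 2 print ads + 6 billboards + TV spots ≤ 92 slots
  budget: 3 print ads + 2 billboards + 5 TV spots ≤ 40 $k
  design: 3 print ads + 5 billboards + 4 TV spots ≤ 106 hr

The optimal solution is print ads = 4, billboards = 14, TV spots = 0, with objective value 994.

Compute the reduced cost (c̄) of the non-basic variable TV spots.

-3

Binding: airtime and budget. Non-binding: design (24 unused).
Since design is not tight, its dual is 0.
The binding rows give the dual system: 2·y_airtime + 3·y_budget = 28 and 6·y_airtime + 2·y_budget = 63.
Solving: y_airtime = 9.5, y_budget = 3.
Reduced cost of TV spots: c₃ − yᵀa₃ = 21.5 − (9.5·1 + 3·5) = 21.5 − 24.5 = -3.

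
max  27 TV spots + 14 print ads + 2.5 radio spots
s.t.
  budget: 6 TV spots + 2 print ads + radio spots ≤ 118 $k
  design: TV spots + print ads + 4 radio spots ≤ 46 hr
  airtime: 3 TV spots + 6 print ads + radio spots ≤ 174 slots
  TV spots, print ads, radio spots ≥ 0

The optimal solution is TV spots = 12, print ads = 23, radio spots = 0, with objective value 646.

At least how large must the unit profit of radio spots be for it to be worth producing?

5

Binding: budget and airtime. Non-binding: design (11 unused).
Since design is not tight, its dual is 0.
Dual feasibility on the basic columns requires 6·y_budget + 3·y_airtime = 27, 2·y_budget + 6·y_airtime = 14.
Solving: y_budget = 4, y_airtime = 1.
radio spots enters the basis when its profit ≥ yᵀa₃ = 4·1 + 1·1 = 5.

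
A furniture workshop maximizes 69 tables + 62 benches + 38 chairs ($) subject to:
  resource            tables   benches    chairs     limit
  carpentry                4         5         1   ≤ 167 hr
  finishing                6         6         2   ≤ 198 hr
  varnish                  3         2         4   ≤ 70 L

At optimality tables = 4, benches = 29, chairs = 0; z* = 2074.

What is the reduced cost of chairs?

-6

At the optimum: carpentry uses 161 of 167 (slack = 6); finishing uses 198 of 198 (binding); varnish uses 70 of 70 (binding).
By complementary slackness, y = 0 for the non-binding constraint.
The binding rows give the dual system: 6·y_finishing + 3·y_varnish = 69 and 6·y_finishing + 2·y_varnish = 62.
This yields shadow prices y_finishing = 8, y_varnish = 7.
Reduced cost of chairs: c₃ − yᵀa₃ = 38 − (8·2 + 7·4) = 38 − 44 = -6.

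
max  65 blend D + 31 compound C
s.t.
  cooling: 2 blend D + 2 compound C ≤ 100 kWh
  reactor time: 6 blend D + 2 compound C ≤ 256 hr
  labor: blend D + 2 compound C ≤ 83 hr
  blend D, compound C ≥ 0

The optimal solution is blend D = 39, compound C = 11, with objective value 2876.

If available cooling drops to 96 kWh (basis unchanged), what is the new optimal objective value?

At the optimum: cooling uses 100 of 100 (binding); reactor time uses 256 of 256 (binding); labor uses 61 of 83 (slack = 22).
Since labor is not tight, its dual is 0.
Dual feasibility on the basic columns requires 2·y_cooling + 6·y_reactor time = 65, 2·y_cooling + 2·y_reactor time = 31.
This yields shadow prices y_cooling = 7, y_reactor time = 8.5.
Δz = y_cooling·Δb = 7 × (-4) = -28, so new z* = 2876 − 28 = 2848.

2848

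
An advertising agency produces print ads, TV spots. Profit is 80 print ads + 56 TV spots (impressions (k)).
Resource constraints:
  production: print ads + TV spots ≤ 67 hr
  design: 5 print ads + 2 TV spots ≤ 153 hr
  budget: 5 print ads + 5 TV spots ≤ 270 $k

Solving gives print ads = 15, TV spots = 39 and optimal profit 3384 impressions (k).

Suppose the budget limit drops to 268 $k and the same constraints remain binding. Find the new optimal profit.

Binding: design and budget. Non-binding: production (13 unused).
Since production is not tight, its dual is 0.
From A_Bᵀ y = c: 5·y_design + 5·y_budget = 80; 2·y_design + 5·y_budget = 56.
Solving: y_design = 8, y_budget = 8.
Δz = y_budget·Δb = 8 × (-2) = -16, so new z* = 3384 − 16 = 3368.

3368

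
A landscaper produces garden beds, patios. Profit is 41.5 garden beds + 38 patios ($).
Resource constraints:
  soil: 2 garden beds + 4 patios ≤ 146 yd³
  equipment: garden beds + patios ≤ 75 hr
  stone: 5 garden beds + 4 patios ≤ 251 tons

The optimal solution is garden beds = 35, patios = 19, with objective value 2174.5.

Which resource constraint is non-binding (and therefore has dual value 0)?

soil: 146/146 (binding)
equipment: 54/75 (slack 21)
stone: 251/251 (binding)
By complementary slackness, a constraint with positive slack has shadow price 0 → equipment.

equipment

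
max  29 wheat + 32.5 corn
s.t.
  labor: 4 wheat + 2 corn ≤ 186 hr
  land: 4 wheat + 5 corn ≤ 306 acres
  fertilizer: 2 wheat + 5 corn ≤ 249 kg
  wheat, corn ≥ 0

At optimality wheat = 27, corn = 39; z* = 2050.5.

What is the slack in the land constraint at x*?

land used = 4·27 + 5·39 = 303; slack = 306 − 303 = 3.

3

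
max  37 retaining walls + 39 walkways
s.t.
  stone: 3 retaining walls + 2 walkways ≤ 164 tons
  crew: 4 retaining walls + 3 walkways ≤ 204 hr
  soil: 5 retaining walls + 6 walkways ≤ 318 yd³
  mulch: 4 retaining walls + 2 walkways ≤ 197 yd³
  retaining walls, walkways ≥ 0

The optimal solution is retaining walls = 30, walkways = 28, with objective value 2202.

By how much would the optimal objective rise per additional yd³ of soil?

At the optimum: stone uses 146 of 164 (slack = 18); crew uses 204 of 204 (binding); soil uses 318 of 318 (binding); mulch uses 176 of 197 (slack = 21).
By complementary slackness, y = 0 for the non-binding constraints.
From A_Bᵀ y = c: 4·y_crew + 5·y_soil = 37; 3·y_crew + 6·y_soil = 39.
This yields shadow prices y_crew = 3, y_soil = 5.
Shadow price of soil = 5.

5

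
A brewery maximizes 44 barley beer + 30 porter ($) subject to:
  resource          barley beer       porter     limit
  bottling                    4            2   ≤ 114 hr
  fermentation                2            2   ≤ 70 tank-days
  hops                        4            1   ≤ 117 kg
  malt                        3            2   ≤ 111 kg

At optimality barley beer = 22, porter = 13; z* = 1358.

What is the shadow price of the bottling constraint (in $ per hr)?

7

At the optimum: bottling uses 114 of 114 (binding); fermentation uses 70 of 70 (binding); hops uses 101 of 117 (slack = 16); malt uses 92 of 111 (slack = 19).
Slack constraints have shadow price 0 (complementary slackness).
Dual feasibility on the basic columns requires 4·y_bottling + 2·y_fermentation = 44, 2·y_bottling + 2·y_fermentation = 30.
Solving: y_bottling = 7, y_fermentation = 8.
Shadow price of bottling = 7.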